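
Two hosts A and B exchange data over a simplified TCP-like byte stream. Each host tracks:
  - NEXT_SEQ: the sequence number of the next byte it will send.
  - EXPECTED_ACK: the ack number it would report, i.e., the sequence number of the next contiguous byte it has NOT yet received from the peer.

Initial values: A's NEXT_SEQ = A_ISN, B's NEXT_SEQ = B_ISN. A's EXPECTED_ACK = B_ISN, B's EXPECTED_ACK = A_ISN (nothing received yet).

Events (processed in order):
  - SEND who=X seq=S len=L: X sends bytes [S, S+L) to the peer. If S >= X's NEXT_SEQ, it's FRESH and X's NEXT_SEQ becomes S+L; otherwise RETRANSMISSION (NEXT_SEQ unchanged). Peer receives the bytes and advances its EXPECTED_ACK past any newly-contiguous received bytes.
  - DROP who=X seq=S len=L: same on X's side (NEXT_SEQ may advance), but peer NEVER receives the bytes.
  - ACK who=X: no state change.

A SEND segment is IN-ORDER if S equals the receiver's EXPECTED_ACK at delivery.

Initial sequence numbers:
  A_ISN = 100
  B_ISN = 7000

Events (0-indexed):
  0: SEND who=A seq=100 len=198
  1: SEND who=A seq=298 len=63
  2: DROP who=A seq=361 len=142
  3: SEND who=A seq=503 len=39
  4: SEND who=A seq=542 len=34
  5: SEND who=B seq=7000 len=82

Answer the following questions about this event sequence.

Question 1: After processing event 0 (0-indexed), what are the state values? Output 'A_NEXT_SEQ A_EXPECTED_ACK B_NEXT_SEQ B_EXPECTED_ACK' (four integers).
After event 0: A_seq=298 A_ack=7000 B_seq=7000 B_ack=298

298 7000 7000 298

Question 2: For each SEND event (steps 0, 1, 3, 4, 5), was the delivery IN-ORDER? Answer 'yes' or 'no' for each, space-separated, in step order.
Answer: yes yes no no yes

Derivation:
Step 0: SEND seq=100 -> in-order
Step 1: SEND seq=298 -> in-order
Step 3: SEND seq=503 -> out-of-order
Step 4: SEND seq=542 -> out-of-order
Step 5: SEND seq=7000 -> in-order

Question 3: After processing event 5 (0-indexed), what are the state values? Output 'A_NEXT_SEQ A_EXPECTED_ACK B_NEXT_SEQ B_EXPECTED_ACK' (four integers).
After event 0: A_seq=298 A_ack=7000 B_seq=7000 B_ack=298
After event 1: A_seq=361 A_ack=7000 B_seq=7000 B_ack=361
After event 2: A_seq=503 A_ack=7000 B_seq=7000 B_ack=361
After event 3: A_seq=542 A_ack=7000 B_seq=7000 B_ack=361
After event 4: A_seq=576 A_ack=7000 B_seq=7000 B_ack=361
After event 5: A_seq=576 A_ack=7082 B_seq=7082 B_ack=361

576 7082 7082 361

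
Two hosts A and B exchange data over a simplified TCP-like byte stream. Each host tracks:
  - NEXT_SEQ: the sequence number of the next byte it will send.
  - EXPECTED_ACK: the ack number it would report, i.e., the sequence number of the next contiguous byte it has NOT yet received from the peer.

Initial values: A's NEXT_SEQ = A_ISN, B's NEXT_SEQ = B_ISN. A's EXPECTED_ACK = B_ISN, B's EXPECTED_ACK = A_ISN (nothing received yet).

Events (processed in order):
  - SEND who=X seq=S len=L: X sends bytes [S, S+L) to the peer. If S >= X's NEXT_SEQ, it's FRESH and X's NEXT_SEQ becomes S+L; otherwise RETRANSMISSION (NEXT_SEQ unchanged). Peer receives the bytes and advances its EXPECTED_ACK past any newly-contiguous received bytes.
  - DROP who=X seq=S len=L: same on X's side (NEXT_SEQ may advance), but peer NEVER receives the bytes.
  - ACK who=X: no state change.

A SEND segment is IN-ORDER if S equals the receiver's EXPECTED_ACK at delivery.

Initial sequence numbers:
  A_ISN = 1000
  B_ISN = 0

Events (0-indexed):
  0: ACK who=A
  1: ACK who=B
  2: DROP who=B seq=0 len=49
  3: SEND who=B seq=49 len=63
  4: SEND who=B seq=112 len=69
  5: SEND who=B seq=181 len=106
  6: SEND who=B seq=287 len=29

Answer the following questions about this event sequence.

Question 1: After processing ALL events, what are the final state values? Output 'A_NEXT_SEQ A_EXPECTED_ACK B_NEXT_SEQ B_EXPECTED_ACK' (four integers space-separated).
After event 0: A_seq=1000 A_ack=0 B_seq=0 B_ack=1000
After event 1: A_seq=1000 A_ack=0 B_seq=0 B_ack=1000
After event 2: A_seq=1000 A_ack=0 B_seq=49 B_ack=1000
After event 3: A_seq=1000 A_ack=0 B_seq=112 B_ack=1000
After event 4: A_seq=1000 A_ack=0 B_seq=181 B_ack=1000
After event 5: A_seq=1000 A_ack=0 B_seq=287 B_ack=1000
After event 6: A_seq=1000 A_ack=0 B_seq=316 B_ack=1000

Answer: 1000 0 316 1000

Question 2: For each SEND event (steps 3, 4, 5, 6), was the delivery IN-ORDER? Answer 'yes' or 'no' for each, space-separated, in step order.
Answer: no no no no

Derivation:
Step 3: SEND seq=49 -> out-of-order
Step 4: SEND seq=112 -> out-of-order
Step 5: SEND seq=181 -> out-of-order
Step 6: SEND seq=287 -> out-of-order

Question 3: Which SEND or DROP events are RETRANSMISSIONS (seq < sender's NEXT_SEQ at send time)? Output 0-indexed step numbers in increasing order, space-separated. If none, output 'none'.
Step 2: DROP seq=0 -> fresh
Step 3: SEND seq=49 -> fresh
Step 4: SEND seq=112 -> fresh
Step 5: SEND seq=181 -> fresh
Step 6: SEND seq=287 -> fresh

Answer: none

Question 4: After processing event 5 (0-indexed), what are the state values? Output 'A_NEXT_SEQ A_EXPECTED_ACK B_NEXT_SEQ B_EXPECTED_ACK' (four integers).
After event 0: A_seq=1000 A_ack=0 B_seq=0 B_ack=1000
After event 1: A_seq=1000 A_ack=0 B_seq=0 B_ack=1000
After event 2: A_seq=1000 A_ack=0 B_seq=49 B_ack=1000
After event 3: A_seq=1000 A_ack=0 B_seq=112 B_ack=1000
After event 4: A_seq=1000 A_ack=0 B_seq=181 B_ack=1000
After event 5: A_seq=1000 A_ack=0 B_seq=287 B_ack=1000

1000 0 287 1000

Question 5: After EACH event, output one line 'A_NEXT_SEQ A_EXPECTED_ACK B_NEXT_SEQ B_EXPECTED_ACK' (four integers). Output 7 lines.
1000 0 0 1000
1000 0 0 1000
1000 0 49 1000
1000 0 112 1000
1000 0 181 1000
1000 0 287 1000
1000 0 316 1000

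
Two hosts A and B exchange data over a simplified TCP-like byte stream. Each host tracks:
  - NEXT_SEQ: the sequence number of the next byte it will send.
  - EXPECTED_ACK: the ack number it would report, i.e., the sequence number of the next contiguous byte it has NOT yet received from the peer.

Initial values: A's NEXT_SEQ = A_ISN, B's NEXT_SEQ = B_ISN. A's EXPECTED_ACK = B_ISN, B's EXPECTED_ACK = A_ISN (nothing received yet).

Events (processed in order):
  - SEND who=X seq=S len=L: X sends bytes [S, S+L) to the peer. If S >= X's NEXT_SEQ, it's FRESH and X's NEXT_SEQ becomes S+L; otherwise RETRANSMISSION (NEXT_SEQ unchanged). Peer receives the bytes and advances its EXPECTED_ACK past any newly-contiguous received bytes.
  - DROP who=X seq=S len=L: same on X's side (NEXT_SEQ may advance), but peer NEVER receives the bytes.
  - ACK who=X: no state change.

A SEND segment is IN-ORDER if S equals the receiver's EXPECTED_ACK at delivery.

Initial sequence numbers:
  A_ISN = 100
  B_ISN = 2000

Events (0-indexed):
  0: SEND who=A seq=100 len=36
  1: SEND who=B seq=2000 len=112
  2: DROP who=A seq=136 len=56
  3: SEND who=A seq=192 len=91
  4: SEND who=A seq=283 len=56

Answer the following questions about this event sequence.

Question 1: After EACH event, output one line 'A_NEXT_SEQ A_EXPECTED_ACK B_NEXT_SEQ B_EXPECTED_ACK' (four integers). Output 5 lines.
136 2000 2000 136
136 2112 2112 136
192 2112 2112 136
283 2112 2112 136
339 2112 2112 136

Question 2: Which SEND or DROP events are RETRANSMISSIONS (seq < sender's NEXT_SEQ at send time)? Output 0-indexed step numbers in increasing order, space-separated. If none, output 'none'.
Answer: none

Derivation:
Step 0: SEND seq=100 -> fresh
Step 1: SEND seq=2000 -> fresh
Step 2: DROP seq=136 -> fresh
Step 3: SEND seq=192 -> fresh
Step 4: SEND seq=283 -> fresh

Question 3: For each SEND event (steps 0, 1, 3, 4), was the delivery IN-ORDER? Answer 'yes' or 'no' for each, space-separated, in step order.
Answer: yes yes no no

Derivation:
Step 0: SEND seq=100 -> in-order
Step 1: SEND seq=2000 -> in-order
Step 3: SEND seq=192 -> out-of-order
Step 4: SEND seq=283 -> out-of-order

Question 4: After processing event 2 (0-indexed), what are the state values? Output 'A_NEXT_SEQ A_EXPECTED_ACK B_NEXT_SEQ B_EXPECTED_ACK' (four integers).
After event 0: A_seq=136 A_ack=2000 B_seq=2000 B_ack=136
After event 1: A_seq=136 A_ack=2112 B_seq=2112 B_ack=136
After event 2: A_seq=192 A_ack=2112 B_seq=2112 B_ack=136

192 2112 2112 136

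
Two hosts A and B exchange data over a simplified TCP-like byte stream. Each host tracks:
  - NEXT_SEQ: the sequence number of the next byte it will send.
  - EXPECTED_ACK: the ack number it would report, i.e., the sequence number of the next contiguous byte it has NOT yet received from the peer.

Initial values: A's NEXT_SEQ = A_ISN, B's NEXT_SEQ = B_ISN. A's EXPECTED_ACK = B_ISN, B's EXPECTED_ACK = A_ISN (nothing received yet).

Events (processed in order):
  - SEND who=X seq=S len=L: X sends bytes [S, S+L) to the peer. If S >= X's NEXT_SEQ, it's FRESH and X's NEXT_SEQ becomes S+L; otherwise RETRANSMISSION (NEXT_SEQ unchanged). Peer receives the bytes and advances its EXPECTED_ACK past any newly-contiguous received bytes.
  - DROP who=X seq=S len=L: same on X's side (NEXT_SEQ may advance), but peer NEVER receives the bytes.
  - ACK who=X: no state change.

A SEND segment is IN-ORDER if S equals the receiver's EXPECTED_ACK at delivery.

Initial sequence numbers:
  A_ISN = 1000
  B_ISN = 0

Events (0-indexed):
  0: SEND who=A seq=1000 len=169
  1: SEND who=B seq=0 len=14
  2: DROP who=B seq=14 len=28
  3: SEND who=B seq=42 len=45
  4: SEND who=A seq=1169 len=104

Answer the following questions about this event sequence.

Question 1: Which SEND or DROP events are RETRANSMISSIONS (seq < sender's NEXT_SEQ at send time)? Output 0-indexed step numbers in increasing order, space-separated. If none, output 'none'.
Step 0: SEND seq=1000 -> fresh
Step 1: SEND seq=0 -> fresh
Step 2: DROP seq=14 -> fresh
Step 3: SEND seq=42 -> fresh
Step 4: SEND seq=1169 -> fresh

Answer: none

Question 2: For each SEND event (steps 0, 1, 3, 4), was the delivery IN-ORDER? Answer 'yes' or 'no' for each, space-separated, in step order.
Answer: yes yes no yes

Derivation:
Step 0: SEND seq=1000 -> in-order
Step 1: SEND seq=0 -> in-order
Step 3: SEND seq=42 -> out-of-order
Step 4: SEND seq=1169 -> in-order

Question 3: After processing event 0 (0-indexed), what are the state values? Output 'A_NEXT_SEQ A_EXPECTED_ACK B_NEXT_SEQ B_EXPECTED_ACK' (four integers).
After event 0: A_seq=1169 A_ack=0 B_seq=0 B_ack=1169

1169 0 0 1169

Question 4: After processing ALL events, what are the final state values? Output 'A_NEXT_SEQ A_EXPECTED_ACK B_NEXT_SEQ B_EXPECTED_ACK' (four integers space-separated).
After event 0: A_seq=1169 A_ack=0 B_seq=0 B_ack=1169
After event 1: A_seq=1169 A_ack=14 B_seq=14 B_ack=1169
After event 2: A_seq=1169 A_ack=14 B_seq=42 B_ack=1169
After event 3: A_seq=1169 A_ack=14 B_seq=87 B_ack=1169
After event 4: A_seq=1273 A_ack=14 B_seq=87 B_ack=1273

Answer: 1273 14 87 1273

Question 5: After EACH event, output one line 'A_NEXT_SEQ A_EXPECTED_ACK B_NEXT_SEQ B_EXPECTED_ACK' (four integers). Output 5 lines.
1169 0 0 1169
1169 14 14 1169
1169 14 42 1169
1169 14 87 1169
1273 14 87 1273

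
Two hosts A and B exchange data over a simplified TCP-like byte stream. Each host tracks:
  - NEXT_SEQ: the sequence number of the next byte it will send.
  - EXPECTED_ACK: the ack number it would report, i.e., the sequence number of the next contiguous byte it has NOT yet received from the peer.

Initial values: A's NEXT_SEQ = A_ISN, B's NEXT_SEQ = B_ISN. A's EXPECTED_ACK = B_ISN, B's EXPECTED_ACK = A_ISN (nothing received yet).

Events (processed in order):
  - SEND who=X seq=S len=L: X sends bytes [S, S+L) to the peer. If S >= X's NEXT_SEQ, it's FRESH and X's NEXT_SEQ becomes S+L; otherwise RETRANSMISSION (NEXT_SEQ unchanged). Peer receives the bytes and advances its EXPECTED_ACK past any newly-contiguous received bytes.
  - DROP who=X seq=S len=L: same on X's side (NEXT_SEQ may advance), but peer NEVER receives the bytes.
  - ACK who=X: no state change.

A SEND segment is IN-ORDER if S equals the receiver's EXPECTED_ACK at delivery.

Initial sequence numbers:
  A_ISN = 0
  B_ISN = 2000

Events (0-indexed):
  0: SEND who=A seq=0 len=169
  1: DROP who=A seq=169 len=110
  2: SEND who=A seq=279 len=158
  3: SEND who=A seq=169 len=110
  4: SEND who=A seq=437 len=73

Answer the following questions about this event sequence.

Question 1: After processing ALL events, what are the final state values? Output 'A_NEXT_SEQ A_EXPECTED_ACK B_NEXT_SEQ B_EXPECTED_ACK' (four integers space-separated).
After event 0: A_seq=169 A_ack=2000 B_seq=2000 B_ack=169
After event 1: A_seq=279 A_ack=2000 B_seq=2000 B_ack=169
After event 2: A_seq=437 A_ack=2000 B_seq=2000 B_ack=169
After event 3: A_seq=437 A_ack=2000 B_seq=2000 B_ack=437
After event 4: A_seq=510 A_ack=2000 B_seq=2000 B_ack=510

Answer: 510 2000 2000 510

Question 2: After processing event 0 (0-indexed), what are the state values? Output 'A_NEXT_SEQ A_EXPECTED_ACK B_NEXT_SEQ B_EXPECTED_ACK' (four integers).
After event 0: A_seq=169 A_ack=2000 B_seq=2000 B_ack=169

169 2000 2000 169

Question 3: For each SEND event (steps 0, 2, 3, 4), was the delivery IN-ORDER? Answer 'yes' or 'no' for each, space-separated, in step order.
Step 0: SEND seq=0 -> in-order
Step 2: SEND seq=279 -> out-of-order
Step 3: SEND seq=169 -> in-order
Step 4: SEND seq=437 -> in-order

Answer: yes no yes yes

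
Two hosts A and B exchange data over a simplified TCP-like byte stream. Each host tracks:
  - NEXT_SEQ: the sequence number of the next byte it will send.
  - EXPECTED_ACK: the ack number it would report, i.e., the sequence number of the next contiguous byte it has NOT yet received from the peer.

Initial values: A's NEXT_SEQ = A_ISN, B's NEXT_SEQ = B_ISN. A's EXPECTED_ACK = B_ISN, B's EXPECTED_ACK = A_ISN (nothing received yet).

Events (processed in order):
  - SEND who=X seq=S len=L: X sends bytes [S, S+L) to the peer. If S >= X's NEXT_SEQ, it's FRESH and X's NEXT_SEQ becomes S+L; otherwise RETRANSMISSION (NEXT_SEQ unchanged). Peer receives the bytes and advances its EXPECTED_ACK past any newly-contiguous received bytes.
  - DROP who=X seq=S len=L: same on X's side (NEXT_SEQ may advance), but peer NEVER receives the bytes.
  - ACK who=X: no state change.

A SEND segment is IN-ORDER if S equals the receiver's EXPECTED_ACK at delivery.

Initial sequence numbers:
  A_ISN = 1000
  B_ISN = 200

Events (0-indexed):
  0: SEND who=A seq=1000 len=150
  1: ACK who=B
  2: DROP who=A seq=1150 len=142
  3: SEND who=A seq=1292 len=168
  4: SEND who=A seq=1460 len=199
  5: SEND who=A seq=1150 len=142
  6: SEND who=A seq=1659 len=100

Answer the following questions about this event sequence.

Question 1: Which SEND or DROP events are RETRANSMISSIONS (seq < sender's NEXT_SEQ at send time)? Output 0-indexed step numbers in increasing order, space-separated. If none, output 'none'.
Answer: 5

Derivation:
Step 0: SEND seq=1000 -> fresh
Step 2: DROP seq=1150 -> fresh
Step 3: SEND seq=1292 -> fresh
Step 4: SEND seq=1460 -> fresh
Step 5: SEND seq=1150 -> retransmit
Step 6: SEND seq=1659 -> fresh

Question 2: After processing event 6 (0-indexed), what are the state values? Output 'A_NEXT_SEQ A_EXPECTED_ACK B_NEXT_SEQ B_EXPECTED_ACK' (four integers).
After event 0: A_seq=1150 A_ack=200 B_seq=200 B_ack=1150
After event 1: A_seq=1150 A_ack=200 B_seq=200 B_ack=1150
After event 2: A_seq=1292 A_ack=200 B_seq=200 B_ack=1150
After event 3: A_seq=1460 A_ack=200 B_seq=200 B_ack=1150
After event 4: A_seq=1659 A_ack=200 B_seq=200 B_ack=1150
After event 5: A_seq=1659 A_ack=200 B_seq=200 B_ack=1659
After event 6: A_seq=1759 A_ack=200 B_seq=200 B_ack=1759

1759 200 200 1759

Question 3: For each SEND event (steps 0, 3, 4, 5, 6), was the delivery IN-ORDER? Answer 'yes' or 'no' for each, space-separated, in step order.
Step 0: SEND seq=1000 -> in-order
Step 3: SEND seq=1292 -> out-of-order
Step 4: SEND seq=1460 -> out-of-order
Step 5: SEND seq=1150 -> in-order
Step 6: SEND seq=1659 -> in-order

Answer: yes no no yes yes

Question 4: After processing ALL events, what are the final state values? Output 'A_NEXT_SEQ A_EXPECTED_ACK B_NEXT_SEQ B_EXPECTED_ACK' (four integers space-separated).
After event 0: A_seq=1150 A_ack=200 B_seq=200 B_ack=1150
After event 1: A_seq=1150 A_ack=200 B_seq=200 B_ack=1150
After event 2: A_seq=1292 A_ack=200 B_seq=200 B_ack=1150
After event 3: A_seq=1460 A_ack=200 B_seq=200 B_ack=1150
After event 4: A_seq=1659 A_ack=200 B_seq=200 B_ack=1150
After event 5: A_seq=1659 A_ack=200 B_seq=200 B_ack=1659
After event 6: A_seq=1759 A_ack=200 B_seq=200 B_ack=1759

Answer: 1759 200 200 1759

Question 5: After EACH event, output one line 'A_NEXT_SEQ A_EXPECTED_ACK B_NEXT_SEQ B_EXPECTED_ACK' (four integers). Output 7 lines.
1150 200 200 1150
1150 200 200 1150
1292 200 200 1150
1460 200 200 1150
1659 200 200 1150
1659 200 200 1659
1759 200 200 1759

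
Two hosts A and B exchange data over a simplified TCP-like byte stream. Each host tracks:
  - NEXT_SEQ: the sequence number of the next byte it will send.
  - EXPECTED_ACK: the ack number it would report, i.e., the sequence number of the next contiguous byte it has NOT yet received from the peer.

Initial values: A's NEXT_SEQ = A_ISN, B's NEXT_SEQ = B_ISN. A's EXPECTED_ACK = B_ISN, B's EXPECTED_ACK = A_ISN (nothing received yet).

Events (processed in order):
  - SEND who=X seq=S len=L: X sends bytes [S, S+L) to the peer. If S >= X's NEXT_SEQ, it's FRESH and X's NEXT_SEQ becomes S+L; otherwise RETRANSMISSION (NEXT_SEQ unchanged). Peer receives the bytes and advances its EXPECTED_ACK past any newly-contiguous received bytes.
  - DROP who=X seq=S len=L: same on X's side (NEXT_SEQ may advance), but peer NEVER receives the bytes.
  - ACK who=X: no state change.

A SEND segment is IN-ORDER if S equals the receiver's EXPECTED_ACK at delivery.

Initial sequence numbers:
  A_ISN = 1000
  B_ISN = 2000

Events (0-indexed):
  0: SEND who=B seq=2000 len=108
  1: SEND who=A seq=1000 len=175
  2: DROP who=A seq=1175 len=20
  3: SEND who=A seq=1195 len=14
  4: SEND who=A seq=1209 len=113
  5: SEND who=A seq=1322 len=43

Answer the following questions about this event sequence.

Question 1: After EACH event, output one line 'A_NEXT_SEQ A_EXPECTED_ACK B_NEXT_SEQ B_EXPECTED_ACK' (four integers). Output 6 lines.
1000 2108 2108 1000
1175 2108 2108 1175
1195 2108 2108 1175
1209 2108 2108 1175
1322 2108 2108 1175
1365 2108 2108 1175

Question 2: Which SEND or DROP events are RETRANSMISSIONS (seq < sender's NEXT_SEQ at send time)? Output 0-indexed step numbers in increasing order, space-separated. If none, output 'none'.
Step 0: SEND seq=2000 -> fresh
Step 1: SEND seq=1000 -> fresh
Step 2: DROP seq=1175 -> fresh
Step 3: SEND seq=1195 -> fresh
Step 4: SEND seq=1209 -> fresh
Step 5: SEND seq=1322 -> fresh

Answer: none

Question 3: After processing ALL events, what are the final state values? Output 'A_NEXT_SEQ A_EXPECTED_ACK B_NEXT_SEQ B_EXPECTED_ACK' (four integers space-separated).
Answer: 1365 2108 2108 1175

Derivation:
After event 0: A_seq=1000 A_ack=2108 B_seq=2108 B_ack=1000
After event 1: A_seq=1175 A_ack=2108 B_seq=2108 B_ack=1175
After event 2: A_seq=1195 A_ack=2108 B_seq=2108 B_ack=1175
After event 3: A_seq=1209 A_ack=2108 B_seq=2108 B_ack=1175
After event 4: A_seq=1322 A_ack=2108 B_seq=2108 B_ack=1175
After event 5: A_seq=1365 A_ack=2108 B_seq=2108 B_ack=1175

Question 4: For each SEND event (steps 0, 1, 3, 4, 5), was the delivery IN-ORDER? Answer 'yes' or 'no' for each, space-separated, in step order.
Step 0: SEND seq=2000 -> in-order
Step 1: SEND seq=1000 -> in-order
Step 3: SEND seq=1195 -> out-of-order
Step 4: SEND seq=1209 -> out-of-order
Step 5: SEND seq=1322 -> out-of-order

Answer: yes yes no no no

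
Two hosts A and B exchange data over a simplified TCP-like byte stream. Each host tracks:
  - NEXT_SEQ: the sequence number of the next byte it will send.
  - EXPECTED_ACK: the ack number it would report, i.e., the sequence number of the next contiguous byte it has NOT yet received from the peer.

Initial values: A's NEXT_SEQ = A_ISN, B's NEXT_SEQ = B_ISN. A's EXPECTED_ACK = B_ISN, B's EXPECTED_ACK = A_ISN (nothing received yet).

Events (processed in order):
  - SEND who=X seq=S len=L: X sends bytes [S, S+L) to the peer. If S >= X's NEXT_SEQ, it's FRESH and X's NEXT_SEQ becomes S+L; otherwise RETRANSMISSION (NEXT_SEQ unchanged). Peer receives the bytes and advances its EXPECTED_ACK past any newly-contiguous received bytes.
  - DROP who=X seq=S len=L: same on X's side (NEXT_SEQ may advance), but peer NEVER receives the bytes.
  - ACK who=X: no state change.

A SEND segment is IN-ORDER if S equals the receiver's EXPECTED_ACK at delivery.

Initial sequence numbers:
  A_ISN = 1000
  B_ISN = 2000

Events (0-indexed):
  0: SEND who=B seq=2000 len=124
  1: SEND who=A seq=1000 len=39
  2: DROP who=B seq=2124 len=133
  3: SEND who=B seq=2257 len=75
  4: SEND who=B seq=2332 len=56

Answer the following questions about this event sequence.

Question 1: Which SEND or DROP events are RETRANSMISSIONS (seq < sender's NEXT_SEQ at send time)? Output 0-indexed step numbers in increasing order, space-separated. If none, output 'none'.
Answer: none

Derivation:
Step 0: SEND seq=2000 -> fresh
Step 1: SEND seq=1000 -> fresh
Step 2: DROP seq=2124 -> fresh
Step 3: SEND seq=2257 -> fresh
Step 4: SEND seq=2332 -> fresh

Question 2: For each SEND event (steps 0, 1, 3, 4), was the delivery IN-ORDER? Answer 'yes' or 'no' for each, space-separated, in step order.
Answer: yes yes no no

Derivation:
Step 0: SEND seq=2000 -> in-order
Step 1: SEND seq=1000 -> in-order
Step 3: SEND seq=2257 -> out-of-order
Step 4: SEND seq=2332 -> out-of-order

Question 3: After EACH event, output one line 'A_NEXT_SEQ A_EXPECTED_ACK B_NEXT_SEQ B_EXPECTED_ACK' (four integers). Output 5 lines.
1000 2124 2124 1000
1039 2124 2124 1039
1039 2124 2257 1039
1039 2124 2332 1039
1039 2124 2388 1039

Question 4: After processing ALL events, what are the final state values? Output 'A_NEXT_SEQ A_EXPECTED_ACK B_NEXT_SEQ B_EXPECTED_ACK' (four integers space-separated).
After event 0: A_seq=1000 A_ack=2124 B_seq=2124 B_ack=1000
After event 1: A_seq=1039 A_ack=2124 B_seq=2124 B_ack=1039
After event 2: A_seq=1039 A_ack=2124 B_seq=2257 B_ack=1039
After event 3: A_seq=1039 A_ack=2124 B_seq=2332 B_ack=1039
After event 4: A_seq=1039 A_ack=2124 B_seq=2388 B_ack=1039

Answer: 1039 2124 2388 1039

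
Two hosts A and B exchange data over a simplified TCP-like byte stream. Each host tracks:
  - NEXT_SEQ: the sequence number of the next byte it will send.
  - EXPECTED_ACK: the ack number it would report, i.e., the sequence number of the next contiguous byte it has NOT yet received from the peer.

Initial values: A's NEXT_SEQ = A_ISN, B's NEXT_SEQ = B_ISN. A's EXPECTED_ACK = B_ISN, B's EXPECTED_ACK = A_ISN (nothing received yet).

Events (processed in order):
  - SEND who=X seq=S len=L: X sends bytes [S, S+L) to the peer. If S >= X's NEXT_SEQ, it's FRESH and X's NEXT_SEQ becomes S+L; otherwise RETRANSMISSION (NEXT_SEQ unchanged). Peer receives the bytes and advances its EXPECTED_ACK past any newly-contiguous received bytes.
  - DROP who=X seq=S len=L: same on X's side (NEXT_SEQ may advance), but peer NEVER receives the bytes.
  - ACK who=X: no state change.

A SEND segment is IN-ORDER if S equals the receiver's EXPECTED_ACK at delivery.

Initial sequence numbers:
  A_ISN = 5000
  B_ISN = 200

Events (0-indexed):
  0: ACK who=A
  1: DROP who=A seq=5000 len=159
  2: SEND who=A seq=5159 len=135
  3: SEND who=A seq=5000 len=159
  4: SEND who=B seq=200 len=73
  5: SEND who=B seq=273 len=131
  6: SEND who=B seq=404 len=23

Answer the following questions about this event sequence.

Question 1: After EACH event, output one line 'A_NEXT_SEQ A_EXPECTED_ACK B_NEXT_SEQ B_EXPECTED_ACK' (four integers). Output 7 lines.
5000 200 200 5000
5159 200 200 5000
5294 200 200 5000
5294 200 200 5294
5294 273 273 5294
5294 404 404 5294
5294 427 427 5294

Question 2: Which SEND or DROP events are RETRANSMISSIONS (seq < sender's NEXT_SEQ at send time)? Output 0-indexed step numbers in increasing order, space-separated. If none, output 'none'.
Answer: 3

Derivation:
Step 1: DROP seq=5000 -> fresh
Step 2: SEND seq=5159 -> fresh
Step 3: SEND seq=5000 -> retransmit
Step 4: SEND seq=200 -> fresh
Step 5: SEND seq=273 -> fresh
Step 6: SEND seq=404 -> fresh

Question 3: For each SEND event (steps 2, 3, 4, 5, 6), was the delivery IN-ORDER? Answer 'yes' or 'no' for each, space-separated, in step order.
Step 2: SEND seq=5159 -> out-of-order
Step 3: SEND seq=5000 -> in-order
Step 4: SEND seq=200 -> in-order
Step 5: SEND seq=273 -> in-order
Step 6: SEND seq=404 -> in-order

Answer: no yes yes yes yes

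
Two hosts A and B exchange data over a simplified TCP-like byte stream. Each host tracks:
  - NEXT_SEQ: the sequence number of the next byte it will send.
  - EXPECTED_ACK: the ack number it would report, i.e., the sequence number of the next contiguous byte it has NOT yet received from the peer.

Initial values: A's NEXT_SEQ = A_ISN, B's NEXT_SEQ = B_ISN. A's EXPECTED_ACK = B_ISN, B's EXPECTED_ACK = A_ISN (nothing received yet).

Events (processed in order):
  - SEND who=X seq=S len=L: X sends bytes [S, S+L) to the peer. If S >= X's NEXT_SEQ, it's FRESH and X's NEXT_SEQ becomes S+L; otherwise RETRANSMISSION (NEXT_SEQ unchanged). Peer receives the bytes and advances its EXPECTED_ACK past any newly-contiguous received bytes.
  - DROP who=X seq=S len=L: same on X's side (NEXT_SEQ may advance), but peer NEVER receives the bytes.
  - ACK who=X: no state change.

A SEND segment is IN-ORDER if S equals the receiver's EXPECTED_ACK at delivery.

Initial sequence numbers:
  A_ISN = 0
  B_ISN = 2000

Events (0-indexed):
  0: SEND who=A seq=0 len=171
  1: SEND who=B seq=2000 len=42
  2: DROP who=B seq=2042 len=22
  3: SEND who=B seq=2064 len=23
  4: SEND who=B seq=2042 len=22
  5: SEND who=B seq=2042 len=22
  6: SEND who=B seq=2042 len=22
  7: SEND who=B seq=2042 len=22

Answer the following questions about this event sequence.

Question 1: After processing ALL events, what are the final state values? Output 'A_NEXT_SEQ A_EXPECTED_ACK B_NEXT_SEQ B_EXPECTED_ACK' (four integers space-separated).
After event 0: A_seq=171 A_ack=2000 B_seq=2000 B_ack=171
After event 1: A_seq=171 A_ack=2042 B_seq=2042 B_ack=171
After event 2: A_seq=171 A_ack=2042 B_seq=2064 B_ack=171
After event 3: A_seq=171 A_ack=2042 B_seq=2087 B_ack=171
After event 4: A_seq=171 A_ack=2087 B_seq=2087 B_ack=171
After event 5: A_seq=171 A_ack=2087 B_seq=2087 B_ack=171
After event 6: A_seq=171 A_ack=2087 B_seq=2087 B_ack=171
After event 7: A_seq=171 A_ack=2087 B_seq=2087 B_ack=171

Answer: 171 2087 2087 171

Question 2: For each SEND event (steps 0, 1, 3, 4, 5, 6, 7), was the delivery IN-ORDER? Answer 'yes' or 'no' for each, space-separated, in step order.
Answer: yes yes no yes no no no

Derivation:
Step 0: SEND seq=0 -> in-order
Step 1: SEND seq=2000 -> in-order
Step 3: SEND seq=2064 -> out-of-order
Step 4: SEND seq=2042 -> in-order
Step 5: SEND seq=2042 -> out-of-order
Step 6: SEND seq=2042 -> out-of-order
Step 7: SEND seq=2042 -> out-of-order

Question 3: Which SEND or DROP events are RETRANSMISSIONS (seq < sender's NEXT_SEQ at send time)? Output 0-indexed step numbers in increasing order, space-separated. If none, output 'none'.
Answer: 4 5 6 7

Derivation:
Step 0: SEND seq=0 -> fresh
Step 1: SEND seq=2000 -> fresh
Step 2: DROP seq=2042 -> fresh
Step 3: SEND seq=2064 -> fresh
Step 4: SEND seq=2042 -> retransmit
Step 5: SEND seq=2042 -> retransmit
Step 6: SEND seq=2042 -> retransmit
Step 7: SEND seq=2042 -> retransmit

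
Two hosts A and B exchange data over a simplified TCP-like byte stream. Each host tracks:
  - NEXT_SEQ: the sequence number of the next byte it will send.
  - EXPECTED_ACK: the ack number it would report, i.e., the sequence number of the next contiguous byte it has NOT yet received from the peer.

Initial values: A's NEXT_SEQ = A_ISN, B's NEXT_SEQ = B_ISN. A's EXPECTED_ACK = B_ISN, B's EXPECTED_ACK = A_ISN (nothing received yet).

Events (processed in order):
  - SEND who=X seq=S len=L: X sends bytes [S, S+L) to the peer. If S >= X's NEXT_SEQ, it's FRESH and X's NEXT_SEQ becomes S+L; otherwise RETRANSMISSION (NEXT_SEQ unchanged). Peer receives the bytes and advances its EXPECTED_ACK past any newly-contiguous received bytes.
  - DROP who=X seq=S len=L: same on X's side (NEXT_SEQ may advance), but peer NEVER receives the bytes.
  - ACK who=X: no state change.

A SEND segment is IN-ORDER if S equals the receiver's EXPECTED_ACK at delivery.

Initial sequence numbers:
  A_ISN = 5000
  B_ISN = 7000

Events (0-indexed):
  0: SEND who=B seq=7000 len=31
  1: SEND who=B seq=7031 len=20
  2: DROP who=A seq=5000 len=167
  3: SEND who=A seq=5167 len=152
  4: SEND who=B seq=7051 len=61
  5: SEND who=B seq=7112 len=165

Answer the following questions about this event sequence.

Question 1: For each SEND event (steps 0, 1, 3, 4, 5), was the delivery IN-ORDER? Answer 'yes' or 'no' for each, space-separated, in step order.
Step 0: SEND seq=7000 -> in-order
Step 1: SEND seq=7031 -> in-order
Step 3: SEND seq=5167 -> out-of-order
Step 4: SEND seq=7051 -> in-order
Step 5: SEND seq=7112 -> in-order

Answer: yes yes no yes yes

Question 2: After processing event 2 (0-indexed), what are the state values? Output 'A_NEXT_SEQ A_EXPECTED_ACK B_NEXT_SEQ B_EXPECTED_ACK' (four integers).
After event 0: A_seq=5000 A_ack=7031 B_seq=7031 B_ack=5000
After event 1: A_seq=5000 A_ack=7051 B_seq=7051 B_ack=5000
After event 2: A_seq=5167 A_ack=7051 B_seq=7051 B_ack=5000

5167 7051 7051 5000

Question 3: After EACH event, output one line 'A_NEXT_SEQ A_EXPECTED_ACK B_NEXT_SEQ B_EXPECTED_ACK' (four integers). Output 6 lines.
5000 7031 7031 5000
5000 7051 7051 5000
5167 7051 7051 5000
5319 7051 7051 5000
5319 7112 7112 5000
5319 7277 7277 5000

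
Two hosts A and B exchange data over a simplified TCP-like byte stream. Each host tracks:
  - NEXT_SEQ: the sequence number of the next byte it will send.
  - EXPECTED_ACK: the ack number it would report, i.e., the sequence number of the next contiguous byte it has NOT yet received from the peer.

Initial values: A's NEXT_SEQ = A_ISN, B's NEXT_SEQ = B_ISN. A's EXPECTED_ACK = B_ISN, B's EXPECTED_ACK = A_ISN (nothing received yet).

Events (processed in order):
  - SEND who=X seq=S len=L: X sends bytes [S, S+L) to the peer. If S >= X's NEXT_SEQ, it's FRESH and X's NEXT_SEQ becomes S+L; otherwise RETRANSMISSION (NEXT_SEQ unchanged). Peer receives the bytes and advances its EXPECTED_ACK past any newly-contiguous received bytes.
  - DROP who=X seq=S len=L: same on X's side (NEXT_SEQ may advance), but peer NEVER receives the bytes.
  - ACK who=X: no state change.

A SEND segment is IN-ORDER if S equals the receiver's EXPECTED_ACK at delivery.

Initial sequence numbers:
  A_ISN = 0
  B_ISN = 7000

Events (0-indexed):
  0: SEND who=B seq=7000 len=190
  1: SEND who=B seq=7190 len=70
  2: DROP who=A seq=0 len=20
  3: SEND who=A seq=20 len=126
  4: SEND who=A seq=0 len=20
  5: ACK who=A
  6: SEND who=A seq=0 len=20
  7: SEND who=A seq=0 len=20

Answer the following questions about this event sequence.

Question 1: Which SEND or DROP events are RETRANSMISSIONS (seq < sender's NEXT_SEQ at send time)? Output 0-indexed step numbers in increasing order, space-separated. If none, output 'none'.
Answer: 4 6 7

Derivation:
Step 0: SEND seq=7000 -> fresh
Step 1: SEND seq=7190 -> fresh
Step 2: DROP seq=0 -> fresh
Step 3: SEND seq=20 -> fresh
Step 4: SEND seq=0 -> retransmit
Step 6: SEND seq=0 -> retransmit
Step 7: SEND seq=0 -> retransmit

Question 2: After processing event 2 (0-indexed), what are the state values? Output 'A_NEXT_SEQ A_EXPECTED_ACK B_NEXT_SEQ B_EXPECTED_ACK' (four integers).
After event 0: A_seq=0 A_ack=7190 B_seq=7190 B_ack=0
After event 1: A_seq=0 A_ack=7260 B_seq=7260 B_ack=0
After event 2: A_seq=20 A_ack=7260 B_seq=7260 B_ack=0

20 7260 7260 0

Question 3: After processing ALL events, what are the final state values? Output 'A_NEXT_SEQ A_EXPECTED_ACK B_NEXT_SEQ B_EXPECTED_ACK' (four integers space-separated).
After event 0: A_seq=0 A_ack=7190 B_seq=7190 B_ack=0
After event 1: A_seq=0 A_ack=7260 B_seq=7260 B_ack=0
After event 2: A_seq=20 A_ack=7260 B_seq=7260 B_ack=0
After event 3: A_seq=146 A_ack=7260 B_seq=7260 B_ack=0
After event 4: A_seq=146 A_ack=7260 B_seq=7260 B_ack=146
After event 5: A_seq=146 A_ack=7260 B_seq=7260 B_ack=146
After event 6: A_seq=146 A_ack=7260 B_seq=7260 B_ack=146
After event 7: A_seq=146 A_ack=7260 B_seq=7260 B_ack=146

Answer: 146 7260 7260 146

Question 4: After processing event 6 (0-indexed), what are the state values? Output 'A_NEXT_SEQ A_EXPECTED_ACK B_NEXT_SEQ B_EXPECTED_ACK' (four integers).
After event 0: A_seq=0 A_ack=7190 B_seq=7190 B_ack=0
After event 1: A_seq=0 A_ack=7260 B_seq=7260 B_ack=0
After event 2: A_seq=20 A_ack=7260 B_seq=7260 B_ack=0
After event 3: A_seq=146 A_ack=7260 B_seq=7260 B_ack=0
After event 4: A_seq=146 A_ack=7260 B_seq=7260 B_ack=146
After event 5: A_seq=146 A_ack=7260 B_seq=7260 B_ack=146
After event 6: A_seq=146 A_ack=7260 B_seq=7260 B_ack=146

146 7260 7260 146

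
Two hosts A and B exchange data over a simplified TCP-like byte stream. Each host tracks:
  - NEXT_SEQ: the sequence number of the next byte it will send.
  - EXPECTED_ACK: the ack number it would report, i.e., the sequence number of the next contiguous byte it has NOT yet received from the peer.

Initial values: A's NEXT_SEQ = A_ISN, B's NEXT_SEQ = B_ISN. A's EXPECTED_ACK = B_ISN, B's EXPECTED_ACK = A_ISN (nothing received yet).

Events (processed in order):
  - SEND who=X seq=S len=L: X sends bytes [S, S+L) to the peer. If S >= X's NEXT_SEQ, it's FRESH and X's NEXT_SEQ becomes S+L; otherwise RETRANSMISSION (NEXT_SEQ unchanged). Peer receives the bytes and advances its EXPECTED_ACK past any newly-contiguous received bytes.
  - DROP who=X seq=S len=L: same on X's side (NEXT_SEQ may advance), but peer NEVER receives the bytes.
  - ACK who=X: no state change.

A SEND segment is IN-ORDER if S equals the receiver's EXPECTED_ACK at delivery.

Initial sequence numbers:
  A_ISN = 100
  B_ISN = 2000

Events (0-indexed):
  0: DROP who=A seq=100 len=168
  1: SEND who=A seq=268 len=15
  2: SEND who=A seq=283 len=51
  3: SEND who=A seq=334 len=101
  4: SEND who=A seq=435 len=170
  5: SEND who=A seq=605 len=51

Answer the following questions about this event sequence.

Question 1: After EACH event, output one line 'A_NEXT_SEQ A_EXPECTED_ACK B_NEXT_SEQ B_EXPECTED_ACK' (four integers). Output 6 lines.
268 2000 2000 100
283 2000 2000 100
334 2000 2000 100
435 2000 2000 100
605 2000 2000 100
656 2000 2000 100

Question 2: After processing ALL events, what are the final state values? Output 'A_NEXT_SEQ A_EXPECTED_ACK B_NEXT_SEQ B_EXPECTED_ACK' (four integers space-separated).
Answer: 656 2000 2000 100

Derivation:
After event 0: A_seq=268 A_ack=2000 B_seq=2000 B_ack=100
After event 1: A_seq=283 A_ack=2000 B_seq=2000 B_ack=100
After event 2: A_seq=334 A_ack=2000 B_seq=2000 B_ack=100
After event 3: A_seq=435 A_ack=2000 B_seq=2000 B_ack=100
After event 4: A_seq=605 A_ack=2000 B_seq=2000 B_ack=100
After event 5: A_seq=656 A_ack=2000 B_seq=2000 B_ack=100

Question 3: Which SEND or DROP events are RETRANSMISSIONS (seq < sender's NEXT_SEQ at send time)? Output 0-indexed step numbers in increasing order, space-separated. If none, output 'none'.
Answer: none

Derivation:
Step 0: DROP seq=100 -> fresh
Step 1: SEND seq=268 -> fresh
Step 2: SEND seq=283 -> fresh
Step 3: SEND seq=334 -> fresh
Step 4: SEND seq=435 -> fresh
Step 5: SEND seq=605 -> fresh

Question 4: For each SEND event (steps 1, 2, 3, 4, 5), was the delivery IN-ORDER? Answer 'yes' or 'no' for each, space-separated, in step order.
Step 1: SEND seq=268 -> out-of-order
Step 2: SEND seq=283 -> out-of-order
Step 3: SEND seq=334 -> out-of-order
Step 4: SEND seq=435 -> out-of-order
Step 5: SEND seq=605 -> out-of-order

Answer: no no no no no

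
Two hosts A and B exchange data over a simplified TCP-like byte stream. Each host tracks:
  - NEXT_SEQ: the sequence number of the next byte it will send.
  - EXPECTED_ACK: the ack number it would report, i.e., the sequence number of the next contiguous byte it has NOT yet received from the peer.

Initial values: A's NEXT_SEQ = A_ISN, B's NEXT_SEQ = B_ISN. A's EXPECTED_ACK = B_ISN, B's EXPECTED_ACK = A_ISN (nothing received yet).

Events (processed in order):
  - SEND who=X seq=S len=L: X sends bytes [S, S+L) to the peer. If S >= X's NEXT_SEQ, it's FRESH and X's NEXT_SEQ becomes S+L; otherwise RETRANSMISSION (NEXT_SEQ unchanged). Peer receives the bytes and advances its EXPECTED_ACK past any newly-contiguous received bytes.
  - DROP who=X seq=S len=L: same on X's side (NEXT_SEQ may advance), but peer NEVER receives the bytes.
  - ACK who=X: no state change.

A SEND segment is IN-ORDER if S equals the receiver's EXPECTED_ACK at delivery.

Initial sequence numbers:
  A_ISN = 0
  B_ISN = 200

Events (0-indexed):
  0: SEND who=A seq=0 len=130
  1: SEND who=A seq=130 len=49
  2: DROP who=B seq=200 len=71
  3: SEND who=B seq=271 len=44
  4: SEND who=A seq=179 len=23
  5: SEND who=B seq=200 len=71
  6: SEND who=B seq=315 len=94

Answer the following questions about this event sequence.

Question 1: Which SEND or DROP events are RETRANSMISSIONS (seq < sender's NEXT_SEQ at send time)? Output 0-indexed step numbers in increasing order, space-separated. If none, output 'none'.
Answer: 5

Derivation:
Step 0: SEND seq=0 -> fresh
Step 1: SEND seq=130 -> fresh
Step 2: DROP seq=200 -> fresh
Step 3: SEND seq=271 -> fresh
Step 4: SEND seq=179 -> fresh
Step 5: SEND seq=200 -> retransmit
Step 6: SEND seq=315 -> fresh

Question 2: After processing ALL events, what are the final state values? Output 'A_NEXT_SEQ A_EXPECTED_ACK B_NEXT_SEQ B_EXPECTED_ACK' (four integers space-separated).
Answer: 202 409 409 202

Derivation:
After event 0: A_seq=130 A_ack=200 B_seq=200 B_ack=130
After event 1: A_seq=179 A_ack=200 B_seq=200 B_ack=179
After event 2: A_seq=179 A_ack=200 B_seq=271 B_ack=179
After event 3: A_seq=179 A_ack=200 B_seq=315 B_ack=179
After event 4: A_seq=202 A_ack=200 B_seq=315 B_ack=202
After event 5: A_seq=202 A_ack=315 B_seq=315 B_ack=202
After event 6: A_seq=202 A_ack=409 B_seq=409 B_ack=202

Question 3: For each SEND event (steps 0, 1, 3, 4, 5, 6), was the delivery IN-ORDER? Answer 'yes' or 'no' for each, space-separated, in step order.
Answer: yes yes no yes yes yes

Derivation:
Step 0: SEND seq=0 -> in-order
Step 1: SEND seq=130 -> in-order
Step 3: SEND seq=271 -> out-of-order
Step 4: SEND seq=179 -> in-order
Step 5: SEND seq=200 -> in-order
Step 6: SEND seq=315 -> in-order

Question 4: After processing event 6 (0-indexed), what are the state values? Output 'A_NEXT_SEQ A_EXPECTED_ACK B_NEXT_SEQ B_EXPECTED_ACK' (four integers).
After event 0: A_seq=130 A_ack=200 B_seq=200 B_ack=130
After event 1: A_seq=179 A_ack=200 B_seq=200 B_ack=179
After event 2: A_seq=179 A_ack=200 B_seq=271 B_ack=179
After event 3: A_seq=179 A_ack=200 B_seq=315 B_ack=179
After event 4: A_seq=202 A_ack=200 B_seq=315 B_ack=202
After event 5: A_seq=202 A_ack=315 B_seq=315 B_ack=202
After event 6: A_seq=202 A_ack=409 B_seq=409 B_ack=202

202 409 409 202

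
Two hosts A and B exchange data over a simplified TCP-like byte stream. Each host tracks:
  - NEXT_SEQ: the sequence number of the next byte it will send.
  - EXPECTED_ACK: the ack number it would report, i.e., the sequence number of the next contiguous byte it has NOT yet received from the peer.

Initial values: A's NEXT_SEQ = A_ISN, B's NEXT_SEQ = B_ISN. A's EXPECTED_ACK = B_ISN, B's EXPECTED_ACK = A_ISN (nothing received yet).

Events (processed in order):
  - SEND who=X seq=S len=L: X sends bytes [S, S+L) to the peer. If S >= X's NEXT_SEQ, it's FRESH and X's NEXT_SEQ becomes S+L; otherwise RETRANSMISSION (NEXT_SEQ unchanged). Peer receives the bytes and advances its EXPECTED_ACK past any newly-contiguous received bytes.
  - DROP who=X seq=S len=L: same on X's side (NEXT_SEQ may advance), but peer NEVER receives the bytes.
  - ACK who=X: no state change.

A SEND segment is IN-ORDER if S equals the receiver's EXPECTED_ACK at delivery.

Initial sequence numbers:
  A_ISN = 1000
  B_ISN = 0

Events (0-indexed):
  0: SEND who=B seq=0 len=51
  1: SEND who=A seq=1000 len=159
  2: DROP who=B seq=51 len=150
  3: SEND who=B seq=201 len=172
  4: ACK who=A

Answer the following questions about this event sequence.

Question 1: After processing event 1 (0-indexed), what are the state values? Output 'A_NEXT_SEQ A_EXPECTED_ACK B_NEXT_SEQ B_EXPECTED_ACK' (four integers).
After event 0: A_seq=1000 A_ack=51 B_seq=51 B_ack=1000
After event 1: A_seq=1159 A_ack=51 B_seq=51 B_ack=1159

1159 51 51 1159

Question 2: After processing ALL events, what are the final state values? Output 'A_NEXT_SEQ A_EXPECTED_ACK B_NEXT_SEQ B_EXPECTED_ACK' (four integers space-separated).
Answer: 1159 51 373 1159

Derivation:
After event 0: A_seq=1000 A_ack=51 B_seq=51 B_ack=1000
After event 1: A_seq=1159 A_ack=51 B_seq=51 B_ack=1159
After event 2: A_seq=1159 A_ack=51 B_seq=201 B_ack=1159
After event 3: A_seq=1159 A_ack=51 B_seq=373 B_ack=1159
After event 4: A_seq=1159 A_ack=51 B_seq=373 B_ack=1159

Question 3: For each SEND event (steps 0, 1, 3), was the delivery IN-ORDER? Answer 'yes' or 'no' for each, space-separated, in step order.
Step 0: SEND seq=0 -> in-order
Step 1: SEND seq=1000 -> in-order
Step 3: SEND seq=201 -> out-of-order

Answer: yes yes no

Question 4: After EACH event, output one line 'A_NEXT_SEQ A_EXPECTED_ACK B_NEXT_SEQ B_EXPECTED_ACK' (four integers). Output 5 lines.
1000 51 51 1000
1159 51 51 1159
1159 51 201 1159
1159 51 373 1159
1159 51 373 1159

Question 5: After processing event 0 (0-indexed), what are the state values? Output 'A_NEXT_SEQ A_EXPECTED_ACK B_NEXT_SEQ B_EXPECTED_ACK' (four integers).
After event 0: A_seq=1000 A_ack=51 B_seq=51 B_ack=1000

1000 51 51 1000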